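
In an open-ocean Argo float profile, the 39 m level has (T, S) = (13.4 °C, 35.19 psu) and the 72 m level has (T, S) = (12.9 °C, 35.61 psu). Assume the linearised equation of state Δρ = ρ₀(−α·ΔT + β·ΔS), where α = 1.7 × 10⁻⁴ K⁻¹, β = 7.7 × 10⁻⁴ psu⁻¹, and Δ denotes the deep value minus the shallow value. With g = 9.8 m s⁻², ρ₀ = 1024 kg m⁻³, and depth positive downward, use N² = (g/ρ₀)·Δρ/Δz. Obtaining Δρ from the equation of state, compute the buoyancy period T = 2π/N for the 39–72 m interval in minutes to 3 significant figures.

9.51 min

ΔT = -0.5 K, ΔS = +0.42 psu (deep − shallow).
Δρ/ρ₀ = −αΔT + βΔS = 8.50 × 10⁻⁵ + 3.234 × 10⁻⁴ = 4.084 × 10⁻⁴, so Δρ ≈ 0.4182 kg m⁻³.
N² = (g/ρ₀)·Δρ/Δz = g·(Δρ/ρ₀)/Δz = 9.8 × 4.084 × 10⁻⁴ / 33 = 1.2128 × 10⁻⁴ s⁻².
N = √(1.2128 × 10⁻⁴) = 0.011013 rad s⁻¹ → T = 2π/N = 570.52 s = 9.5087 min ≈ 9.51 min.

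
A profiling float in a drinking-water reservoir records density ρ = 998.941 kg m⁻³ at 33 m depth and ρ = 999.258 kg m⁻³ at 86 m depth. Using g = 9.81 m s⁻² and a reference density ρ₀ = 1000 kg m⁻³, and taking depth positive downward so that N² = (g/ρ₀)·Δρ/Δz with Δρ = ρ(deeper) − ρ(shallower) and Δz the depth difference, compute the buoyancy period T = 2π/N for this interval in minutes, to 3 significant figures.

13.7 min

Δρ = 999.258 − 998.941 = 0.317 kg m⁻³ over Δz = 86 − 33 = 53 m.
N² = (9.81/1000) × (0.317/53) = 5.8675 × 10⁻⁵ s⁻².
N = √(5.8675 × 10⁻⁵) = 7.6600 × 10⁻³ rad s⁻¹, so T = 2π/N = 820.26 s = 13.671 min ≈ 13.7 min.
A positive N² confirms static stability across the interval.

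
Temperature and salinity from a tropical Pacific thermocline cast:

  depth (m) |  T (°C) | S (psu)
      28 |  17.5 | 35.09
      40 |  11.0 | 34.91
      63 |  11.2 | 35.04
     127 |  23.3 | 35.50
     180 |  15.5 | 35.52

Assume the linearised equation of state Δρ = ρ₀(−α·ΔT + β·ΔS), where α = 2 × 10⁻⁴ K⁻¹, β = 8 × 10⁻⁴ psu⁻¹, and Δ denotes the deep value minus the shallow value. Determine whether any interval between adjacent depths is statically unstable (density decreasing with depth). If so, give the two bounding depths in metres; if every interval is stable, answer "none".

63–127 m

Evaluate Δρ/ρ₀ = −αΔT + βΔS across each adjacent pair:
  28–40 m: −αΔT+βΔS = −(2 × 10⁻⁴)(-6.5)+(8 × 10⁻⁴)(-0.18) = 1.2 × 10⁻³ → stable
  40–63 m: −αΔT+βΔS = −(2 × 10⁻⁴)(+0.2)+(8 × 10⁻⁴)(+0.13) = 6.4 × 10⁻⁵ → stable
  63–127 m: −αΔT+βΔS = −(2 × 10⁻⁴)(+12.1)+(8 × 10⁻⁴)(+0.46) = -2.1 × 10⁻³ → UNSTABLE
  127–180 m: −αΔT+βΔS = −(2 × 10⁻⁴)(-7.8)+(8 × 10⁻⁴)(+0.02) = 1.6 × 10⁻³ → stable
The 63–127 m interval has Δρ < 0: lighter water underlies denser water.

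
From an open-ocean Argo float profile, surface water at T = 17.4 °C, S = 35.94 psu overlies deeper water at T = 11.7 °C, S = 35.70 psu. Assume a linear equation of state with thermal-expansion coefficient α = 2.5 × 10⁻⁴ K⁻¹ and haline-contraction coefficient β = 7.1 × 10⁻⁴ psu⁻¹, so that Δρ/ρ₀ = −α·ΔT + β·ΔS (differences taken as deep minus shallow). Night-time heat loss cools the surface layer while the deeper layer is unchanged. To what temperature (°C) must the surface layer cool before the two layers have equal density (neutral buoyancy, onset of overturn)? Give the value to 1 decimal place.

Neutral buoyancy requires Δρ = 0, i.e. −α(T_deep − T_surf′) + β(S_deep − S_surf) = 0.
T_surf′ = T_deep − (β/α)·ΔS = 11.7 − (7.1 × 10⁻⁴/2.5 × 10⁻⁴)·(-0.24) = 12.382 °C.
Cooling required: 17.4 − (12.382) = 5.018 °C.

12.4 °C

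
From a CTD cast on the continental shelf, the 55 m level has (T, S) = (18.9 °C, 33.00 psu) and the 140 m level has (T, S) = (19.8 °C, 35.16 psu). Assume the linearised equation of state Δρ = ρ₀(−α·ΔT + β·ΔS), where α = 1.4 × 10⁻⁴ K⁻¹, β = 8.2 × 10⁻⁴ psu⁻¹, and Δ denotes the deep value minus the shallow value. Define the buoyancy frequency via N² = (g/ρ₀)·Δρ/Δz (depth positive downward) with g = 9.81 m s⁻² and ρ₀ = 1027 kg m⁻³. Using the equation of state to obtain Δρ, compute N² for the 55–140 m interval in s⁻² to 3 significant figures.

1.90 × 10⁻⁴ s⁻²

ΔT = +0.9 K, ΔS = +2.16 psu (deep − shallow).
Δρ/ρ₀ = −αΔT + βΔS = -1.26 × 10⁻⁴ + 1.7712 × 10⁻³ = 1.6452 × 10⁻³, so Δρ ≈ 1.690 kg m⁻³.
N² = (g/ρ₀)·Δρ/Δz = g·(Δρ/ρ₀)/Δz = 9.81 × 1.6452 × 10⁻³ / 85 = 1.8988 × 10⁻⁴ s⁻² ≈ 1.90 × 10⁻⁴ s⁻².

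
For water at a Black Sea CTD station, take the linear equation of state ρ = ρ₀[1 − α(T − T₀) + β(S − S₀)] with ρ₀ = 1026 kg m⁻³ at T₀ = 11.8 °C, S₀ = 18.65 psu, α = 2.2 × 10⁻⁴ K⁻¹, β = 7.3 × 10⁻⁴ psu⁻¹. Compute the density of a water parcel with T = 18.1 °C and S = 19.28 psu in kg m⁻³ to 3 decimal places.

1025.050 kg m⁻³

T − T₀ = +6.3 K, S − S₀ = +0.63 psu.
Bracket = 1 − α·(+6.3) + β·(+0.63) = 1 + (-9.261 × 10⁻⁴) = 0.9990739.
ρ = 1026 × 0.9990739 = 1025.050 kg m⁻³.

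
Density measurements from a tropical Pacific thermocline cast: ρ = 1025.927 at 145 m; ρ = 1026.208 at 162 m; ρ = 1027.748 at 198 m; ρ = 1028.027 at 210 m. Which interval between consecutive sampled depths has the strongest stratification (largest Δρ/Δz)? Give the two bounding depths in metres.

Compute the density gradient over each adjacent pair:
  145–162 m: Δρ/Δz = 0.281/17 = 0.017 kg m⁻⁴
  162–198 m: Δρ/Δz = 1.540/36 = 0.043 kg m⁻⁴
  198–210 m: Δρ/Δz = 0.279/12 = 0.023 kg m⁻⁴
The largest gradient is in the 162–198 m interval — the pycnocline.

162–198 m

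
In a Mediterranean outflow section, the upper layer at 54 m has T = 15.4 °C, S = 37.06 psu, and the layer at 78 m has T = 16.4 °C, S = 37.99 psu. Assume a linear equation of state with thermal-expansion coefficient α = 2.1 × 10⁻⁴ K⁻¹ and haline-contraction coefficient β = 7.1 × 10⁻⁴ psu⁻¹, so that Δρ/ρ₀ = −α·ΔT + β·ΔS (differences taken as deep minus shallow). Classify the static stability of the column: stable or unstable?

ΔT = 16.4 − 15.4 = +1.0 K and ΔS = 37.99 − 37.06 = +0.93 psu (deep − shallow).
−αΔT = -2.10 × 10⁻⁴; βΔS = 6.603 × 10⁻⁴; sum Δρ/ρ₀ = 4.503 × 10⁻⁴.
Δρ/ρ₀ > 0, so Δρ > 0: deeper water is denser → statically stable.

stable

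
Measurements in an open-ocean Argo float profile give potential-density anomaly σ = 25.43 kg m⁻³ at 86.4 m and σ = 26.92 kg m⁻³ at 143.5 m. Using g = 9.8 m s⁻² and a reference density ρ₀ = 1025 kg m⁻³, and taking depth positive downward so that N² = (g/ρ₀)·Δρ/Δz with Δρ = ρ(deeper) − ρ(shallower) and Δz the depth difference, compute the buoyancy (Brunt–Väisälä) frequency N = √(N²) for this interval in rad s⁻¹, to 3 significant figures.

Δρ = 1026.92 − 1025.43 = 1.49 kg m⁻³ over Δz = 143.5 − 86.4 = 57.1 m.
N² = (9.8/1025) × (1.49/57.1) = 2.4949 × 10⁻⁴ s⁻².
N = √(2.4949 × 10⁻⁴) = 0.015795 rad s⁻¹ ≈ 0.0158 rad s⁻¹.

0.0158 rad s⁻¹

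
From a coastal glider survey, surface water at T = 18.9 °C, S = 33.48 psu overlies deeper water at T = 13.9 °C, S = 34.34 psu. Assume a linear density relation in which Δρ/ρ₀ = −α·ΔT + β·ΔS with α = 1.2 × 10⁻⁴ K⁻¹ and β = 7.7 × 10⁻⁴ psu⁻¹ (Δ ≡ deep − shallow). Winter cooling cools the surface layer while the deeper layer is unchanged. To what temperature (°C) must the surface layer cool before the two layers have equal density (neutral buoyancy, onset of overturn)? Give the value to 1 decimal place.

Neutral buoyancy requires Δρ = 0, i.e. −α(T_deep − T_surf′) + β(S_deep − S_surf) = 0.
T_surf′ = T_deep − (β/α)·ΔS = 13.9 − (7.7 × 10⁻⁴/1.2 × 10⁻⁴)·(+0.86) = 8.382 °C.
Cooling required: 18.9 − (8.382) = 10.518 °C.

8.4 °C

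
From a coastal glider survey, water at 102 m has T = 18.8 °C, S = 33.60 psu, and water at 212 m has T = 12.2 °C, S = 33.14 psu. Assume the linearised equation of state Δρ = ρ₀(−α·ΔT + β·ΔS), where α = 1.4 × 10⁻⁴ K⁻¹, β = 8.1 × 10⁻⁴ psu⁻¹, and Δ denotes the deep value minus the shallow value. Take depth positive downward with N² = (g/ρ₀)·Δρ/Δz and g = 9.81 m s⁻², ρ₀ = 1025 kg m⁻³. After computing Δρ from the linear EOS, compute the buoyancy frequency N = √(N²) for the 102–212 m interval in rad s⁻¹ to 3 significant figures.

7.01 × 10⁻³ rad s⁻¹

ΔT = -6.6 K, ΔS = -0.46 psu (deep − shallow).
Δρ/ρ₀ = −αΔT + βΔS = 9.24 × 10⁻⁴ − 3.726 × 10⁻⁴ = 5.514 × 10⁻⁴, so Δρ ≈ 0.5652 kg m⁻³.
N² = (g/ρ₀)·Δρ/Δz = g·(Δρ/ρ₀)/Δz = 9.81 × 5.514 × 10⁻⁴ / 110 = 4.9175 × 10⁻⁵ s⁻².
N = √(4.9175 × 10⁻⁵) = 7.0125 × 10⁻³ rad s⁻¹ ≈ 7.01 × 10⁻³ rad s⁻¹.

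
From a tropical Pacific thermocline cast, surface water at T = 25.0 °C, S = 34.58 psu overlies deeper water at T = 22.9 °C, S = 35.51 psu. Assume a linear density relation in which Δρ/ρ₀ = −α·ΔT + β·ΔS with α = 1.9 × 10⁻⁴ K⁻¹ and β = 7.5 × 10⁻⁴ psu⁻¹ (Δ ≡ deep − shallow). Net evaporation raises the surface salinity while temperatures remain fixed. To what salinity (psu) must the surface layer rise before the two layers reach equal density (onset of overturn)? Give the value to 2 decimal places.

Neutral buoyancy requires −α(T_deep − T_surf) + β(S_deep − S_surf′) = 0.
S_surf′ = S_deep − (α/β)·ΔT = 35.51 − (1.9 × 10⁻⁴/7.5 × 10⁻⁴)·(-2.1) = 36.0420 psu.
Increase required: 36.0420 − 34.58 = 1.4620 psu.

36.04 psu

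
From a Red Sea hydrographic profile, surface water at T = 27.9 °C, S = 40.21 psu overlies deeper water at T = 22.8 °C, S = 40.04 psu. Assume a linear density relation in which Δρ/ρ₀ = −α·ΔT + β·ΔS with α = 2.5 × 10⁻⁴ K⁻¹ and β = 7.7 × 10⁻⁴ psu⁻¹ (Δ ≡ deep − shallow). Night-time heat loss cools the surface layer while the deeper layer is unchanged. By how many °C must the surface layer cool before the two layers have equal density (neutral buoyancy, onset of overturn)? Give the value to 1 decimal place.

Neutral buoyancy requires Δρ = 0, i.e. −α(T_deep − T_surf′) + β(S_deep − S_surf) = 0.
T_surf′ = T_deep − (β/α)·ΔS = 22.8 − (7.7 × 10⁻⁴/2.5 × 10⁻⁴)·(-0.17) = 23.324 °C.
Cooling required: 27.9 − (23.324) = 4.576 °C.

4.6 °C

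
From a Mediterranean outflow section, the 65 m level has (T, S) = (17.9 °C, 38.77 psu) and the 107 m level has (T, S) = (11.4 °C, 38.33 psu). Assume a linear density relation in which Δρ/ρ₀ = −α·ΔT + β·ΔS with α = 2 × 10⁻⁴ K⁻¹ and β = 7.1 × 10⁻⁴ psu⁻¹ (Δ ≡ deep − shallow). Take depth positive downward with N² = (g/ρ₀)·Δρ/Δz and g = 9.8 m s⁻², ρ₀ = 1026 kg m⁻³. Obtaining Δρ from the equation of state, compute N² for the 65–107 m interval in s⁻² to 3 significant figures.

2.30 × 10⁻⁴ s⁻²

ΔT = -6.5 K, ΔS = -0.44 psu (deep − shallow).
Δρ/ρ₀ = −αΔT + βΔS = 1.30 × 10⁻³ − 3.124 × 10⁻⁴ = 9.876 × 10⁻⁴, so Δρ ≈ 1.013 kg m⁻³.
N² = (g/ρ₀)·Δρ/Δz = g·(Δρ/ρ₀)/Δz = 9.8 × 9.876 × 10⁻⁴ / 42 = 2.3044 × 10⁻⁴ s⁻² ≈ 2.30 × 10⁻⁴ s⁻².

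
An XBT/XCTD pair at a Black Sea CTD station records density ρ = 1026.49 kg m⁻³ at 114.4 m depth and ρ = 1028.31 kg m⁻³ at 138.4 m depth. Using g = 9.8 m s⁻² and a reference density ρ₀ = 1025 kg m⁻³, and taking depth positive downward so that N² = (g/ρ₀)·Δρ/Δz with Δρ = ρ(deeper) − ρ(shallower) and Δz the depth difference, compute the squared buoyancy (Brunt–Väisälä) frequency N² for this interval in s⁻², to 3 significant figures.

Δρ = 1028.31 − 1026.49 = 1.82 kg m⁻³ over Δz = 138.4 − 114.4 = 24 m.
N² = (9.8/1025) × (1.82/24) = 7.2504 × 10⁻⁴ s⁻² ≈ 7.25 × 10⁻⁴ s⁻².
A positive N² confirms static stability across the interval.

7.25 × 10⁻⁴ s⁻²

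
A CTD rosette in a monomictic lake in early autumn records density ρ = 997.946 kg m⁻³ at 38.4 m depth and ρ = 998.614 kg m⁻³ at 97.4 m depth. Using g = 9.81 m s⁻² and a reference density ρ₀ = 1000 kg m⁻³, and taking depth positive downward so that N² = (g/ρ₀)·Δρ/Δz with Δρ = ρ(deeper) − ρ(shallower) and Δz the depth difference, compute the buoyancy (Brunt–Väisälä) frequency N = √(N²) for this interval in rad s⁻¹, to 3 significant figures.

Δρ = 998.614 − 997.946 = 0.668 kg m⁻³ over Δz = 97.4 − 38.4 = 59 m.
N² = (9.81/1000) × (0.668/59) = 1.1107 × 10⁻⁴ s⁻².
N = √(1.1107 × 10⁻⁴) = 0.010539 rad s⁻¹ ≈ 0.0105 rad s⁻¹.

0.0105 rad s⁻¹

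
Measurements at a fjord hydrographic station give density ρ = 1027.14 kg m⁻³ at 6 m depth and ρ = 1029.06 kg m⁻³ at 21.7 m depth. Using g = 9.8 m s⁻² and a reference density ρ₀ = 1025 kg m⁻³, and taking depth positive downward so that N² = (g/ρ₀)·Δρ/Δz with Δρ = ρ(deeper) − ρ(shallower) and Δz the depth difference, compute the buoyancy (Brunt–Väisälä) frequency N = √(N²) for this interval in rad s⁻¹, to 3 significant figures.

Δρ = 1029.06 − 1027.14 = 1.92 kg m⁻³ over Δz = 21.7 − 6 = 15.7 m.
N² = (9.8/1025) × (1.92/15.7) = 1.1692 × 10⁻³ s⁻².
N = √(1.1692 × 10⁻³) = 0.034194 rad s⁻¹ ≈ 0.0342 rad s⁻¹.
A positive N² confirms static stability across the interval.

0.0342 rad s⁻¹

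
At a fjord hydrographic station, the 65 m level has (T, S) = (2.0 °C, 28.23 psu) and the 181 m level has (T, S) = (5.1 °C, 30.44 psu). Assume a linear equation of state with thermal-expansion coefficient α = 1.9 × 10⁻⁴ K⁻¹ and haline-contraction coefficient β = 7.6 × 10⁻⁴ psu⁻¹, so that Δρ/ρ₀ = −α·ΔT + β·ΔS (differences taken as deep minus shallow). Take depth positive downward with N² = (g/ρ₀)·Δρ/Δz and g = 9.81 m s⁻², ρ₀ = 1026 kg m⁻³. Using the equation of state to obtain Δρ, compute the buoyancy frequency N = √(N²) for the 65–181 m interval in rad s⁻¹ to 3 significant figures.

ΔT = +3.1 K, ΔS = +2.21 psu (deep − shallow).
Δρ/ρ₀ = −αΔT + βΔS = -5.89 × 10⁻⁴ + 1.6796 × 10⁻³ = 1.0906 × 10⁻³, so Δρ ≈ 1.119 kg m⁻³.
N² = (g/ρ₀)·Δρ/Δz = g·(Δρ/ρ₀)/Δz = 9.81 × 1.0906 × 10⁻³ / 116 = 9.2231 × 10⁻⁵ s⁻².
N = √(9.2231 × 10⁻⁵) = 9.6037 × 10⁻³ rad s⁻¹ ≈ 9.60 × 10⁻³ rad s⁻¹.

9.60 × 10⁻³ rad s⁻¹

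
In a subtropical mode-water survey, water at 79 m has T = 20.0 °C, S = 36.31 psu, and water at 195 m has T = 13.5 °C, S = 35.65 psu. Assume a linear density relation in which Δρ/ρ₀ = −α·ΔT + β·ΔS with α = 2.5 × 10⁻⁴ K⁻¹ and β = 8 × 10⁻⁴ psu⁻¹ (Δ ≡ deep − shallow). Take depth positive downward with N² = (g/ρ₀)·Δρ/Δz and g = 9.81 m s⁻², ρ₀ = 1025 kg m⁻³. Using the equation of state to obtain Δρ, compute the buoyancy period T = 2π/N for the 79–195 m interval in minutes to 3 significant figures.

10.9 min

ΔT = -6.5 K, ΔS = -0.66 psu (deep − shallow).
Δρ/ρ₀ = −αΔT + βΔS = 1.625 × 10⁻³ − 5.28 × 10⁻⁴ = 1.097 × 10⁻³, so Δρ ≈ 1.124 kg m⁻³.
N² = (g/ρ₀)·Δρ/Δz = g·(Δρ/ρ₀)/Δz = 9.81 × 1.097 × 10⁻³ / 116 = 9.2772 × 10⁻⁵ s⁻².
N = √(9.2772 × 10⁻⁵) = 9.6318 × 10⁻³ rad s⁻¹ → T = 2π/N = 652.34 s = 10.872 min ≈ 10.9 min.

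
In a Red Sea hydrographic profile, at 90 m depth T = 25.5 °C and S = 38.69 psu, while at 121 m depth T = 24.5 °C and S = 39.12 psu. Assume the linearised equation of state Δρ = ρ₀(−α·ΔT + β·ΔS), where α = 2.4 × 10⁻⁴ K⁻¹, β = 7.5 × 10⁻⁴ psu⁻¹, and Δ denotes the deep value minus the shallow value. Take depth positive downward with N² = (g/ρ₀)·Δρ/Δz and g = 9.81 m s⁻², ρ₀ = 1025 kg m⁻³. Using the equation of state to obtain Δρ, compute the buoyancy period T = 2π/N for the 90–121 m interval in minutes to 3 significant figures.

ΔT = -1.0 K, ΔS = +0.43 psu (deep − shallow).
Δρ/ρ₀ = −αΔT + βΔS = 2.40 × 10⁻⁴ + 3.225 × 10⁻⁴ = 5.625 × 10⁻⁴, so Δρ ≈ 0.5766 kg m⁻³.
N² = (g/ρ₀)·Δρ/Δz = g·(Δρ/ρ₀)/Δz = 9.81 × 5.625 × 10⁻⁴ / 31 = 1.7800 × 10⁻⁴ s⁻².
N = √(1.7800 × 10⁻⁴) = 0.013342 rad s⁻¹ → T = 2π/N = 470.93 s = 7.8488 min ≈ 7.85 min.

7.85 min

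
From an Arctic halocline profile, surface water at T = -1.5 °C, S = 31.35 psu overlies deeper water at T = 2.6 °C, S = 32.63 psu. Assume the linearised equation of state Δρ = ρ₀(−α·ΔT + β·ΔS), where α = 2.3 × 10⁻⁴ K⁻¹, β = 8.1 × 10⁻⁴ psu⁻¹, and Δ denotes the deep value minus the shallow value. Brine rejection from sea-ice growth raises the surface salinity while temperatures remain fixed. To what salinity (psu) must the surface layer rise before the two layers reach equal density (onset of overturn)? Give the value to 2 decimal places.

31.47 psu

Neutral buoyancy requires −α(T_deep − T_surf) + β(S_deep − S_surf′) = 0.
S_surf′ = S_deep − (α/β)·ΔT = 32.63 − (2.3 × 10⁻⁴/8.1 × 10⁻⁴)·(+4.1) = 31.4658 psu.
Increase required: 31.4658 − 31.35 = 0.1158 psu.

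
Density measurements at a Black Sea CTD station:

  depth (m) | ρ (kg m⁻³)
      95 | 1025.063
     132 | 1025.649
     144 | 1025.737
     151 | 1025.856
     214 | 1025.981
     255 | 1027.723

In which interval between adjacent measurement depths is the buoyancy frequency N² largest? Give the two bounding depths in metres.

214–255 m

Compute the density gradient over each adjacent pair:
  95–132 m: Δρ/Δz = 0.586/37 = 0.016 kg m⁻⁴
  132–144 m: Δρ/Δz = 0.088/12 = 7.3 × 10⁻³ kg m⁻⁴
  144–151 m: Δρ/Δz = 0.119/7 = 0.017 kg m⁻⁴
  151–214 m: Δρ/Δz = 0.125/63 = 2.0 × 10⁻³ kg m⁻⁴
  214–255 m: Δρ/Δz = 1.742/41 = 0.042 kg m⁻⁴
The largest gradient is in the 214–255 m interval — the pycnocline.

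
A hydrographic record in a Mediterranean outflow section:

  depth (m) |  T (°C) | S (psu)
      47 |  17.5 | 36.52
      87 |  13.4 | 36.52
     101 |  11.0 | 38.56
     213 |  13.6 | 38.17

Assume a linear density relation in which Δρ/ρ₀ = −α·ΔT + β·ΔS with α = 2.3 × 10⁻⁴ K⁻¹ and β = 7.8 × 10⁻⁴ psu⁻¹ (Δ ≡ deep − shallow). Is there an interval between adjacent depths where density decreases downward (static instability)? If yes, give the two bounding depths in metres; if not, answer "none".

101–213 m

Evaluate Δρ/ρ₀ = −αΔT + βΔS across each adjacent pair:
  47–87 m: −αΔT+βΔS = −(2.3 × 10⁻⁴)(-4.1)+(7.8 × 10⁻⁴)(+0.00) = 9.4 × 10⁻⁴ → stable
  87–101 m: −αΔT+βΔS = −(2.3 × 10⁻⁴)(-2.4)+(7.8 × 10⁻⁴)(+2.04) = 2.1 × 10⁻³ → stable
  101–213 m: −αΔT+βΔS = −(2.3 × 10⁻⁴)(+2.6)+(7.8 × 10⁻⁴)(-0.39) = -9.0 × 10⁻⁴ → UNSTABLE
The 101–213 m interval has Δρ < 0: lighter water underlies denser water.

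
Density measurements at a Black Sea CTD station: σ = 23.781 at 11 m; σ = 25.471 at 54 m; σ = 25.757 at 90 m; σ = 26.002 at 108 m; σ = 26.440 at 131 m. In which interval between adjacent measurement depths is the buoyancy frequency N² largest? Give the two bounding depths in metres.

Compute the density gradient over each adjacent pair:
  11–54 m: Δρ/Δz = 1.690/43 = 0.039 kg m⁻⁴
  54–90 m: Δρ/Δz = 0.286/36 = 7.9 × 10⁻³ kg m⁻⁴
  90–108 m: Δρ/Δz = 0.245/18 = 0.014 kg m⁻⁴
  108–131 m: Δρ/Δz = 0.438/23 = 0.019 kg m⁻⁴
The largest gradient is in the 11–54 m interval — the pycnocline.

11–54 m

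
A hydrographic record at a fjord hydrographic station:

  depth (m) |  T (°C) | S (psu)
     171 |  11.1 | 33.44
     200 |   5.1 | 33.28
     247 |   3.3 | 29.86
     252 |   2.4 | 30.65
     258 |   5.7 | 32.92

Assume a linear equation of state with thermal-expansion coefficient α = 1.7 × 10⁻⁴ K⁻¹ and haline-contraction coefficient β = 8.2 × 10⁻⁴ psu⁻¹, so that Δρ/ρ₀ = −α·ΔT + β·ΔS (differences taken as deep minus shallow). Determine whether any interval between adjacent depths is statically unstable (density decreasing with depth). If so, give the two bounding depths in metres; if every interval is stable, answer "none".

Evaluate Δρ/ρ₀ = −αΔT + βΔS across each adjacent pair:
  171–200 m: −αΔT+βΔS = −(1.7 × 10⁻⁴)(-6.0)+(8.2 × 10⁻⁴)(-0.16) = 8.9 × 10⁻⁴ → stable
  200–247 m: −αΔT+βΔS = −(1.7 × 10⁻⁴)(-1.8)+(8.2 × 10⁻⁴)(-3.42) = -2.5 × 10⁻³ → UNSTABLE
  247–252 m: −αΔT+βΔS = −(1.7 × 10⁻⁴)(-0.9)+(8.2 × 10⁻⁴)(+0.79) = 8.0 × 10⁻⁴ → stable
  252–258 m: −αΔT+βΔS = −(1.7 × 10⁻⁴)(+3.3)+(8.2 × 10⁻⁴)(+2.27) = 1.3 × 10⁻³ → stable
The 200–247 m interval has Δρ < 0: lighter water underlies denser water.

200–247 m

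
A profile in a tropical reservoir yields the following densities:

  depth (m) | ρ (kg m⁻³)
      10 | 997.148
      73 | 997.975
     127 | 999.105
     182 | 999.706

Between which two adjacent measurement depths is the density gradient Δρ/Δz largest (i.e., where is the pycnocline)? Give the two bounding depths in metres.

Compute the density gradient over each adjacent pair:
  10–73 m: Δρ/Δz = 0.827/63 = 0.013 kg m⁻⁴
  73–127 m: Δρ/Δz = 1.130/54 = 0.021 kg m⁻⁴
  127–182 m: Δρ/Δz = 0.601/55 = 0.011 kg m⁻⁴
The largest gradient is in the 73–127 m interval — the pycnocline.

73–127 m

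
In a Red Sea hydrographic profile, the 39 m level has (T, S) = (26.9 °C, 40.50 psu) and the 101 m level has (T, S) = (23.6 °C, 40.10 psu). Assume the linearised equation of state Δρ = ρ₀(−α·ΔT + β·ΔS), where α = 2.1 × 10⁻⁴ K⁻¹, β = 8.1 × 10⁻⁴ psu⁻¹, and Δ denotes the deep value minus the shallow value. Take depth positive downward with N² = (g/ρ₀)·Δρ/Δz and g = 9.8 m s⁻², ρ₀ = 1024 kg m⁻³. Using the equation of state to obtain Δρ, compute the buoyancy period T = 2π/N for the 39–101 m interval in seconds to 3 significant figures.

823 s

ΔT = -3.3 K, ΔS = -0.40 psu (deep − shallow).
Δρ/ρ₀ = −αΔT + βΔS = 6.93 × 10⁻⁴ − 3.24 × 10⁻⁴ = 3.69 × 10⁻⁴, so Δρ ≈ 0.3779 kg m⁻³.
N² = (g/ρ₀)·Δρ/Δz = g·(Δρ/ρ₀)/Δz = 9.8 × 3.69 × 10⁻⁴ / 62 = 5.8326 × 10⁻⁵ s⁻².
N = √(5.8326 × 10⁻⁵) = 7.6371 × 10⁻³ rad s⁻¹ → T = 2π/N = 822.72 s ≈ 823 s.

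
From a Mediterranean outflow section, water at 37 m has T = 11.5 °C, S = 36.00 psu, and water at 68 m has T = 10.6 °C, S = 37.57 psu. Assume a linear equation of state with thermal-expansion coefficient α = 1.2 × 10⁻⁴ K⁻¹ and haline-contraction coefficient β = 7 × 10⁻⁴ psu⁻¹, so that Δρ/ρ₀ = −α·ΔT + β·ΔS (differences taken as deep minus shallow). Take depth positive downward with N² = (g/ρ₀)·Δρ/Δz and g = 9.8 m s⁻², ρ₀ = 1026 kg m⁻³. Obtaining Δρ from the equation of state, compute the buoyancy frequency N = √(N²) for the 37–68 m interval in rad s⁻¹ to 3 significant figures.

0.0195 rad s⁻¹

ΔT = -0.9 K, ΔS = +1.57 psu (deep − shallow).
Δρ/ρ₀ = −αΔT + βΔS = 1.08 × 10⁻⁴ + 1.099 × 10⁻³ = 1.207 × 10⁻³, so Δρ ≈ 1.238 kg m⁻³.
N² = (g/ρ₀)·Δρ/Δz = g·(Δρ/ρ₀)/Δz = 9.8 × 1.207 × 10⁻³ / 31 = 3.8157 × 10⁻⁴ s⁻².
N = √(3.8157 × 10⁻⁴) = 0.019534 rad s⁻¹ ≈ 0.0195 rad s⁻¹.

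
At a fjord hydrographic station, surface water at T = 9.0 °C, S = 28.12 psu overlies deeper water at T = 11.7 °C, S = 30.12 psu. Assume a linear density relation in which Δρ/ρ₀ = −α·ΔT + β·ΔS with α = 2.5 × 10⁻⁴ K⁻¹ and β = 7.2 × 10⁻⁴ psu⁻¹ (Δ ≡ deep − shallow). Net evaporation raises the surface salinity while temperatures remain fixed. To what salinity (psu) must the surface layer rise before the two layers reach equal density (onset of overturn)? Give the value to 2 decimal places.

29.18 psu

Neutral buoyancy requires −α(T_deep − T_surf) + β(S_deep − S_surf′) = 0.
S_surf′ = S_deep − (α/β)·ΔT = 30.12 − (2.5 × 10⁻⁴/7.2 × 10⁻⁴)·(+2.7) = 29.1825 psu.
Increase required: 29.1825 − 28.12 = 1.0625 psu.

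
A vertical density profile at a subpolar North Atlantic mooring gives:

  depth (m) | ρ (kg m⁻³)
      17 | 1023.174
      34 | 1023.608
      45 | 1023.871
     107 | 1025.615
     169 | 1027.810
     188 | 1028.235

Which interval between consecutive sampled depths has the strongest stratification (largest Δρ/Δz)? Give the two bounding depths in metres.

107–169 m

Compute the density gradient over each adjacent pair:
  17–34 m: Δρ/Δz = 0.434/17 = 0.026 kg m⁻⁴
  34–45 m: Δρ/Δz = 0.263/11 = 0.024 kg m⁻⁴
  45–107 m: Δρ/Δz = 1.744/62 = 0.028 kg m⁻⁴
  107–169 m: Δρ/Δz = 2.195/62 = 0.035 kg m⁻⁴
  169–188 m: Δρ/Δz = 0.425/19 = 0.022 kg m⁻⁴
The largest gradient is in the 107–169 m interval — the pycnocline.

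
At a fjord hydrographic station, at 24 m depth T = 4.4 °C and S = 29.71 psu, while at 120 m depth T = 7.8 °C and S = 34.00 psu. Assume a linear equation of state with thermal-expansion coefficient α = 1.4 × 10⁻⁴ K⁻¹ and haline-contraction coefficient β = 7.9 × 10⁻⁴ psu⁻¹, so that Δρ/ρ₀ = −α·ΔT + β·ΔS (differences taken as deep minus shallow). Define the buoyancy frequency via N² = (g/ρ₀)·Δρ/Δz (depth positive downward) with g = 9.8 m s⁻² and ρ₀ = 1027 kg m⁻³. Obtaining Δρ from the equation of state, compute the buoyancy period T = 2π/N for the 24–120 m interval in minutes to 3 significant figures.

ΔT = +3.4 K, ΔS = +4.29 psu (deep − shallow).
Δρ/ρ₀ = −αΔT + βΔS = -4.76 × 10⁻⁴ + 3.3891 × 10⁻³ = 2.9131 × 10⁻³, so Δρ ≈ 2.992 kg m⁻³.
N² = (g/ρ₀)·Δρ/Δz = g·(Δρ/ρ₀)/Δz = 9.8 × 2.9131 × 10⁻³ / 96 = 2.9738 × 10⁻⁴ s⁻².
N = √(2.9738 × 10⁻⁴) = 0.017245 rad s⁻¹ → T = 2π/N = 364.35 s = 6.0725 min ≈ 6.07 min.

6.07 min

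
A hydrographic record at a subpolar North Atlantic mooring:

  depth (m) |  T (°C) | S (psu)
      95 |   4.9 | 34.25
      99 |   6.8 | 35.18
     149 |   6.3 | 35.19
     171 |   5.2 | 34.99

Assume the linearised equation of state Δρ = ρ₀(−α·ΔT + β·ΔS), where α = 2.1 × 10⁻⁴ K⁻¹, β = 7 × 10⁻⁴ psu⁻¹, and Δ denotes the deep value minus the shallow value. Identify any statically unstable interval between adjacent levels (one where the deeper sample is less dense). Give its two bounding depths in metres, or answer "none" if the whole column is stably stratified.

Evaluate Δρ/ρ₀ = −αΔT + βΔS across each adjacent pair:
  95–99 m: −αΔT+βΔS = −(2.1 × 10⁻⁴)(+1.9)+(7 × 10⁻⁴)(+0.93) = 2.5 × 10⁻⁴ → stable
  99–149 m: −αΔT+βΔS = −(2.1 × 10⁻⁴)(-0.5)+(7 × 10⁻⁴)(+0.01) = 1.1 × 10⁻⁴ → stable
  149–171 m: −αΔT+βΔS = −(2.1 × 10⁻⁴)(-1.1)+(7 × 10⁻⁴)(-0.20) = 9.1 × 10⁻⁵ → stable
Every interval has Δρ > 0: the column is stably stratified throughout.

none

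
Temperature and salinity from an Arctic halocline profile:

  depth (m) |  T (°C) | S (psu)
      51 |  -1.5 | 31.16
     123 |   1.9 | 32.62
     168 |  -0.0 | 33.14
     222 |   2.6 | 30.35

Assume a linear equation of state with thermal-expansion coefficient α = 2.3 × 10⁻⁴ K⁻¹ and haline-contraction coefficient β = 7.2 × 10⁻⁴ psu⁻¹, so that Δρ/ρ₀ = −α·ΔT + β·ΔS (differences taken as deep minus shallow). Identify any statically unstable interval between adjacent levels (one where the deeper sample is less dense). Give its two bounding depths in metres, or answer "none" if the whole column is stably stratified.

Evaluate Δρ/ρ₀ = −αΔT + βΔS across each adjacent pair:
  51–123 m: −αΔT+βΔS = −(2.3 × 10⁻⁴)(+3.4)+(7.2 × 10⁻⁴)(+1.46) = 2.7 × 10⁻⁴ → stable
  123–168 m: −αΔT+βΔS = −(2.3 × 10⁻⁴)(-1.9)+(7.2 × 10⁻⁴)(+0.52) = 8.1 × 10⁻⁴ → stable
  168–222 m: −αΔT+βΔS = −(2.3 × 10⁻⁴)(+2.6)+(7.2 × 10⁻⁴)(-2.79) = -2.6 × 10⁻³ → UNSTABLE
The 168–222 m interval has Δρ < 0: lighter water underlies denser water.

168–222 m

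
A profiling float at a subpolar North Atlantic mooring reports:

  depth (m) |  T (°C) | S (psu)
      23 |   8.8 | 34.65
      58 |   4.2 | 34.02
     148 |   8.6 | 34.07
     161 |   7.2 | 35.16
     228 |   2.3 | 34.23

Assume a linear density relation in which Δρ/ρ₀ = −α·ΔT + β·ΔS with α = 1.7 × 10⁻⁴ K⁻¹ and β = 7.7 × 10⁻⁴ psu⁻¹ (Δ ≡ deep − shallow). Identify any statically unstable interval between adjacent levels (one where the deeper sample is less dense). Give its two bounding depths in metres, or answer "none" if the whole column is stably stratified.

58–148 m

Evaluate Δρ/ρ₀ = −αΔT + βΔS across each adjacent pair:
  23–58 m: −αΔT+βΔS = −(1.7 × 10⁻⁴)(-4.6)+(7.7 × 10⁻⁴)(-0.63) = 3.0 × 10⁻⁴ → stable
  58–148 m: −αΔT+βΔS = −(1.7 × 10⁻⁴)(+4.4)+(7.7 × 10⁻⁴)(+0.05) = -7.1 × 10⁻⁴ → UNSTABLE
  148–161 m: −αΔT+βΔS = −(1.7 × 10⁻⁴)(-1.4)+(7.7 × 10⁻⁴)(+1.09) = 1.1 × 10⁻³ → stable
  161–228 m: −αΔT+βΔS = −(1.7 × 10⁻⁴)(-4.9)+(7.7 × 10⁻⁴)(-0.93) = 1.2 × 10⁻⁴ → stable
The 58–148 m interval has Δρ < 0: lighter water underlies denser water.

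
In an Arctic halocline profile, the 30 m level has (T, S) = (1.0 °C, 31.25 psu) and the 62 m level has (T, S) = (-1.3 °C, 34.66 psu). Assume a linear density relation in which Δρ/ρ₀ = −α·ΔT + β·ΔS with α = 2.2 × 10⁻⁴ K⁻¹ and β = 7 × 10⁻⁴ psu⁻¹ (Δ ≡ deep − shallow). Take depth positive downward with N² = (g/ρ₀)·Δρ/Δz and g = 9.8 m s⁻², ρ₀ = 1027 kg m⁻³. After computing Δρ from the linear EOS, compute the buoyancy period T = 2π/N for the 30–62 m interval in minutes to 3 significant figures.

3.52 min

ΔT = -2.3 K, ΔS = +3.41 psu (deep − shallow).
Δρ/ρ₀ = −αΔT + βΔS = 5.06 × 10⁻⁴ + 2.387 × 10⁻³ = 2.893 × 10⁻³, so Δρ ≈ 2.971 kg m⁻³.
N² = (g/ρ₀)·Δρ/Δz = g·(Δρ/ρ₀)/Δz = 9.8 × 2.893 × 10⁻³ / 32 = 8.8598 × 10⁻⁴ s⁻².
N = √(8.8598 × 10⁻⁴) = 0.029765 rad s⁻¹ → T = 2π/N = 211.09 s = 3.5182 min ≈ 3.52 min.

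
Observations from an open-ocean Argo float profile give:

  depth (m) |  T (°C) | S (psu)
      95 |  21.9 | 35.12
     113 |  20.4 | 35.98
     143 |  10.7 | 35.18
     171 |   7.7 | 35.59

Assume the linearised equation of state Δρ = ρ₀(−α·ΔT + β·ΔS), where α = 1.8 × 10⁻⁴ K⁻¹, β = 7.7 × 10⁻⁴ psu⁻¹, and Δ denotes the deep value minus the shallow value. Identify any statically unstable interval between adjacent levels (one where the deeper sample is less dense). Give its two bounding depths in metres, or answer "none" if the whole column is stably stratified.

none

Evaluate Δρ/ρ₀ = −αΔT + βΔS across each adjacent pair:
  95–113 m: −αΔT+βΔS = −(1.8 × 10⁻⁴)(-1.5)+(7.7 × 10⁻⁴)(+0.86) = 9.3 × 10⁻⁴ → stable
  113–143 m: −αΔT+βΔS = −(1.8 × 10⁻⁴)(-9.7)+(7.7 × 10⁻⁴)(-0.80) = 1.1 × 10⁻³ → stable
  143–171 m: −αΔT+βΔS = −(1.8 × 10⁻⁴)(-3.0)+(7.7 × 10⁻⁴)(+0.41) = 8.6 × 10⁻⁴ → stable
Every interval has Δρ > 0: the column is stably stratified throughout.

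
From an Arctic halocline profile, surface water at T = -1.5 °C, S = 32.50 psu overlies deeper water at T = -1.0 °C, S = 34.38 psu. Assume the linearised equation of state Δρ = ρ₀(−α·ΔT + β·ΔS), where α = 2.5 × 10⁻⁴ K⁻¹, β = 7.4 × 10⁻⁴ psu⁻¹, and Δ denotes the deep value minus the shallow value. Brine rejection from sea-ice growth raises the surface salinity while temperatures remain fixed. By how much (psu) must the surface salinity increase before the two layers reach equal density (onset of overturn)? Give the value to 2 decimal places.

Neutral buoyancy requires −α(T_deep − T_surf) + β(S_deep − S_surf′) = 0.
S_surf′ = S_deep − (α/β)·ΔT = 34.38 − (2.5 × 10⁻⁴/7.4 × 10⁻⁴)·(+0.5) = 34.2111 psu.
Increase required: 34.2111 − 32.50 = 1.7111 psu.

1.71 psu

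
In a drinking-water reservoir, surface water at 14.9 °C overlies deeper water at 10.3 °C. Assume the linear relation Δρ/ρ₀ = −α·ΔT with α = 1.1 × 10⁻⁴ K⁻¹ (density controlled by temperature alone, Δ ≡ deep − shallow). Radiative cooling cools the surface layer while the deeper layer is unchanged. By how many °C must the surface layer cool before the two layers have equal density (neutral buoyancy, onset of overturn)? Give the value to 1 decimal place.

4.6 °C

With temperature the only control, equal density requires T_surf′ = T_deep.
T_surf′ = 10.3 °C.
Cooling required: 14.9 − 10.3 = 4.6 °C.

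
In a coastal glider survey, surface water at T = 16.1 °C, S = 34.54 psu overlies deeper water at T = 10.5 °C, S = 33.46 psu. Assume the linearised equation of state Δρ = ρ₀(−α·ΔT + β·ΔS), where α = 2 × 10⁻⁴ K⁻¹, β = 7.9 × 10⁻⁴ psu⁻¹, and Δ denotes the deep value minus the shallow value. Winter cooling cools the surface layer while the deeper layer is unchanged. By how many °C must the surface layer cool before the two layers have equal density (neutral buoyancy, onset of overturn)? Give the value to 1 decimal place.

1.3 °C

Neutral buoyancy requires Δρ = 0, i.e. −α(T_deep − T_surf′) + β(S_deep − S_surf) = 0.
T_surf′ = T_deep − (β/α)·ΔS = 10.5 − (7.9 × 10⁻⁴/2 × 10⁻⁴)·(-1.08) = 14.766 °C.
Cooling required: 16.1 − (14.766) = 1.334 °C.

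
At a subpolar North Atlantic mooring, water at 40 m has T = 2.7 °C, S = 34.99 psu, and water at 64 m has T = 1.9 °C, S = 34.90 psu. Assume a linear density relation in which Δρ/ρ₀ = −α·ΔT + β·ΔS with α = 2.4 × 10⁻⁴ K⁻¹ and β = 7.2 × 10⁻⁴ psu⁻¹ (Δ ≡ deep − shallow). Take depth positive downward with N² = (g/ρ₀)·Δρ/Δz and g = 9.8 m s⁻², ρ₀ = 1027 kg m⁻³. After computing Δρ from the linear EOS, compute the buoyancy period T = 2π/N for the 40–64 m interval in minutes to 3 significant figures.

ΔT = -0.8 K, ΔS = -0.09 psu (deep − shallow).
Δρ/ρ₀ = −αΔT + βΔS = 1.92 × 10⁻⁴ − 6.48 × 10⁻⁵ = 1.272 × 10⁻⁴, so Δρ ≈ 0.1306 kg m⁻³.
N² = (g/ρ₀)·Δρ/Δz = g·(Δρ/ρ₀)/Δz = 9.8 × 1.272 × 10⁻⁴ / 24 = 5.1940 × 10⁻⁵ s⁻².
N = √(5.1940 × 10⁻⁵) = 7.2069 × 10⁻³ rad s⁻¹ → T = 2π/N = 871.83 s = 14.530 min ≈ 14.5 min.

14.5 min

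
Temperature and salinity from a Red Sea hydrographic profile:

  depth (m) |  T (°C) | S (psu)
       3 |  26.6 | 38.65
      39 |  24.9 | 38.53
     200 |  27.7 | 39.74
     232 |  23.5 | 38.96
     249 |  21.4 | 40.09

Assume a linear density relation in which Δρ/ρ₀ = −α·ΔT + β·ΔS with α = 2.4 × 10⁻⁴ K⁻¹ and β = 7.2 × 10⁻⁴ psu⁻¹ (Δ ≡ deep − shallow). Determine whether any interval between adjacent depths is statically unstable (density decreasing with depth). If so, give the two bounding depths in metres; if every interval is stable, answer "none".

Evaluate Δρ/ρ₀ = −αΔT + βΔS across each adjacent pair:
  3–39 m: −αΔT+βΔS = −(2.4 × 10⁻⁴)(-1.7)+(7.2 × 10⁻⁴)(-0.12) = 3.2 × 10⁻⁴ → stable
  39–200 m: −αΔT+βΔS = −(2.4 × 10⁻⁴)(+2.8)+(7.2 × 10⁻⁴)(+1.21) = 2.0 × 10⁻⁴ → stable
  200–232 m: −αΔT+βΔS = −(2.4 × 10⁻⁴)(-4.2)+(7.2 × 10⁻⁴)(-0.78) = 4.5 × 10⁻⁴ → stable
  232–249 m: −αΔT+βΔS = −(2.4 × 10⁻⁴)(-2.1)+(7.2 × 10⁻⁴)(+1.13) = 1.3 × 10⁻³ → stable
Every interval has Δρ > 0: the column is stably stratified throughout.

none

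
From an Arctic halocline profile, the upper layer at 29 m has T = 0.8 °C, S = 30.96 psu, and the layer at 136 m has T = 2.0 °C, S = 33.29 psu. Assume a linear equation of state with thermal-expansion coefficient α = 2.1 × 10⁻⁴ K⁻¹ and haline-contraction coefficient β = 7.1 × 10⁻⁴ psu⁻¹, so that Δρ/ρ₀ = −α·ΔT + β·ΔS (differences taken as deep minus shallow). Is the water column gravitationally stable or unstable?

ΔT = 2.0 − 0.8 = +1.2 K and ΔS = 33.29 − 30.96 = +2.33 psu (deep − shallow).
−αΔT = -2.52 × 10⁻⁴; βΔS = 1.6543 × 10⁻³; sum Δρ/ρ₀ = 1.4023 × 10⁻³.
Δρ/ρ₀ > 0, so Δρ > 0: deeper water is denser → statically stable.

stable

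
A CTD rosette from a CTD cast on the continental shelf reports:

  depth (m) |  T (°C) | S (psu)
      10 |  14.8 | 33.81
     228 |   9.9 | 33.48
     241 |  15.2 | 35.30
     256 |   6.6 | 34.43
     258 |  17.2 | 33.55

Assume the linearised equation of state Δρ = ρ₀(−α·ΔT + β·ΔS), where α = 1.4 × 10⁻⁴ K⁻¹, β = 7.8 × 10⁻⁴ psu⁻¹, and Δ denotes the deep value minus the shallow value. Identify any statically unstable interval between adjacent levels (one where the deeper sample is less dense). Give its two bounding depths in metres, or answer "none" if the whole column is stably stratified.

Evaluate Δρ/ρ₀ = −αΔT + βΔS across each adjacent pair:
  10–228 m: −αΔT+βΔS = −(1.4 × 10⁻⁴)(-4.9)+(7.8 × 10⁻⁴)(-0.33) = 4.3 × 10⁻⁴ → stable
  228–241 m: −αΔT+βΔS = −(1.4 × 10⁻⁴)(+5.3)+(7.8 × 10⁻⁴)(+1.82) = 6.8 × 10⁻⁴ → stable
  241–256 m: −αΔT+βΔS = −(1.4 × 10⁻⁴)(-8.6)+(7.8 × 10⁻⁴)(-0.87) = 5.3 × 10⁻⁴ → stable
  256–258 m: −αΔT+βΔS = −(1.4 × 10⁻⁴)(+10.6)+(7.8 × 10⁻⁴)(-0.88) = -2.2 × 10⁻³ → UNSTABLE
The 256–258 m interval has Δρ < 0: lighter water underlies denser water.

256–258 m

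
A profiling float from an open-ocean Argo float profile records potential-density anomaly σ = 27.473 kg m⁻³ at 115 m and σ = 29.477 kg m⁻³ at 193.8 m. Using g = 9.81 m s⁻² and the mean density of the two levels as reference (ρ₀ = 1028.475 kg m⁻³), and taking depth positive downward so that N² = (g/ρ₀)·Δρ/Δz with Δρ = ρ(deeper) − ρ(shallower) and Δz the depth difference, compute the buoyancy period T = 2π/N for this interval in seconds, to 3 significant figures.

403 s

Δρ = 1029.477 − 1027.473 = 2.004 kg m⁻³ over Δz = 193.8 − 115 = 78.8 m.
N² = (9.81/1028.475) × (2.004/78.8) = 2.4258 × 10⁻⁴ s⁻².
N = √(2.4258 × 10⁻⁴) = 0.015575 rad s⁻¹, so T = 2π/N = 403.41 s ≈ 403 s.
Since Δρ > 0 the layer is stably stratified.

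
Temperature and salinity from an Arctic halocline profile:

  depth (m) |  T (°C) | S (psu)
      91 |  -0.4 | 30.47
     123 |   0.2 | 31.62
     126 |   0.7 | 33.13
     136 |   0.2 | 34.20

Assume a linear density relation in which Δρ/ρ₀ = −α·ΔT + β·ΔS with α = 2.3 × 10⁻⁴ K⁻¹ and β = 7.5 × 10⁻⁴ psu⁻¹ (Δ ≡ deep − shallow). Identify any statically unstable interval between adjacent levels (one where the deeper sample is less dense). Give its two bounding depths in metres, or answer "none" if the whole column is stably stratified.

none

Evaluate Δρ/ρ₀ = −αΔT + βΔS across each adjacent pair:
  91–123 m: −αΔT+βΔS = −(2.3 × 10⁻⁴)(+0.6)+(7.5 × 10⁻⁴)(+1.15) = 7.2 × 10⁻⁴ → stable
  123–126 m: −αΔT+βΔS = −(2.3 × 10⁻⁴)(+0.5)+(7.5 × 10⁻⁴)(+1.51) = 1.0 × 10⁻³ → stable
  126–136 m: −αΔT+βΔS = −(2.3 × 10⁻⁴)(-0.5)+(7.5 × 10⁻⁴)(+1.07) = 9.2 × 10⁻⁴ → stable
Every interval has Δρ > 0: the column is stably stratified throughout.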